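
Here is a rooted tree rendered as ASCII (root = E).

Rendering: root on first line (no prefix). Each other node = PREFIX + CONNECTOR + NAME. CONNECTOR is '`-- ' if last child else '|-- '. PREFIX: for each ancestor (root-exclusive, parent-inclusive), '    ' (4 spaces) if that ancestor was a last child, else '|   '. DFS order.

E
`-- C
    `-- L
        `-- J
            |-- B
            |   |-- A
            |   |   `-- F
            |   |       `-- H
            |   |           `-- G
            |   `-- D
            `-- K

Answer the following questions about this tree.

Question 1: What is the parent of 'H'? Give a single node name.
Scan adjacency: H appears as child of F

Answer: F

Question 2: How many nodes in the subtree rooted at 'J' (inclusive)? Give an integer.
Answer: 8

Derivation:
Subtree rooted at J contains: A, B, D, F, G, H, J, K
Count = 8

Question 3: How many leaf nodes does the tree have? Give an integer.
Answer: 3

Derivation:
Leaves (nodes with no children): D, G, K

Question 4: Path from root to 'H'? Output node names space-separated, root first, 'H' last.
Answer: E C L J B A F H

Derivation:
Walk down from root: E -> C -> L -> J -> B -> A -> F -> H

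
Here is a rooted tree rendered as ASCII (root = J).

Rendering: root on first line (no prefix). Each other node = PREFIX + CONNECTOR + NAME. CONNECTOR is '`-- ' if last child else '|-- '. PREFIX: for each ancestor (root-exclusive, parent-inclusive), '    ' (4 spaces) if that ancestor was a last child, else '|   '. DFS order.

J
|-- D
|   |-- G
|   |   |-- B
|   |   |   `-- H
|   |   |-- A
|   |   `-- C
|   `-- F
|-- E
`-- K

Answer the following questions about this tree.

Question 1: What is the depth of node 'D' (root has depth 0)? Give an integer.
Answer: 1

Derivation:
Path from root to D: J -> D
Depth = number of edges = 1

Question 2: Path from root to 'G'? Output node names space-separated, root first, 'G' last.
Answer: J D G

Derivation:
Walk down from root: J -> D -> G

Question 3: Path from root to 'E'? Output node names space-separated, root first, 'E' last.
Walk down from root: J -> E

Answer: J E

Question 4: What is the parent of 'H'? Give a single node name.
Scan adjacency: H appears as child of B

Answer: B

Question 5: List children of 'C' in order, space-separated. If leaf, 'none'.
Node C's children (from adjacency): (leaf)

Answer: none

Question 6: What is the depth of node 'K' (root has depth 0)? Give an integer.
Answer: 1

Derivation:
Path from root to K: J -> K
Depth = number of edges = 1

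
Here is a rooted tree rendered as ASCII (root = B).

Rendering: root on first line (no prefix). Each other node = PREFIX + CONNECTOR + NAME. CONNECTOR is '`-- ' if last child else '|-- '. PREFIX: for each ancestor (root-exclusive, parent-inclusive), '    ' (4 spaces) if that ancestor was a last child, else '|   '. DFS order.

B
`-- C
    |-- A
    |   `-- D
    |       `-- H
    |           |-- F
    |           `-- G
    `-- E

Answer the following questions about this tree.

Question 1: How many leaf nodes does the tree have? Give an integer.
Answer: 3

Derivation:
Leaves (nodes with no children): E, F, G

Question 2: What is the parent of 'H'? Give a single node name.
Scan adjacency: H appears as child of D

Answer: D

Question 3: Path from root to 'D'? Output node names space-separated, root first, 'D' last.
Walk down from root: B -> C -> A -> D

Answer: B C A D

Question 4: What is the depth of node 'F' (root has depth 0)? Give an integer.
Path from root to F: B -> C -> A -> D -> H -> F
Depth = number of edges = 5

Answer: 5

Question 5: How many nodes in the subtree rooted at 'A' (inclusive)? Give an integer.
Answer: 5

Derivation:
Subtree rooted at A contains: A, D, F, G, H
Count = 5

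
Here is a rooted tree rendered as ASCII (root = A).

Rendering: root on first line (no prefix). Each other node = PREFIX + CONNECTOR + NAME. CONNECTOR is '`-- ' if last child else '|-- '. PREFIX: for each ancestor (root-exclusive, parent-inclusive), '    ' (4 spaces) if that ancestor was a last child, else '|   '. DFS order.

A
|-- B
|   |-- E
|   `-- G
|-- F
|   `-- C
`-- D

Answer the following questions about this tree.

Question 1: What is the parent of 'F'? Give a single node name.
Scan adjacency: F appears as child of A

Answer: A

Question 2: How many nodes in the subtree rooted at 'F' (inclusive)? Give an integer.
Answer: 2

Derivation:
Subtree rooted at F contains: C, F
Count = 2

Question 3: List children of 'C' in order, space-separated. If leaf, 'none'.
Answer: none

Derivation:
Node C's children (from adjacency): (leaf)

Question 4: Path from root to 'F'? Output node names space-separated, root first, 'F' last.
Answer: A F

Derivation:
Walk down from root: A -> F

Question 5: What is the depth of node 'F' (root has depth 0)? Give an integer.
Answer: 1

Derivation:
Path from root to F: A -> F
Depth = number of edges = 1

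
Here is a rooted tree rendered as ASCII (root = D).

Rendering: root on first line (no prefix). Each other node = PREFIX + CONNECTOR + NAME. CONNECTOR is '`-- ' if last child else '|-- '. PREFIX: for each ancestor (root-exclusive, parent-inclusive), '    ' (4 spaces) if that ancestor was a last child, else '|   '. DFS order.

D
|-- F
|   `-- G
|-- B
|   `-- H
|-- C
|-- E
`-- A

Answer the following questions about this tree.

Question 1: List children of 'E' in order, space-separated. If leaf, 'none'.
Answer: none

Derivation:
Node E's children (from adjacency): (leaf)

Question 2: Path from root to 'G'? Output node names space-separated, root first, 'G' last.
Walk down from root: D -> F -> G

Answer: D F G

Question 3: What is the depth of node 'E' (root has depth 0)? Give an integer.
Answer: 1

Derivation:
Path from root to E: D -> E
Depth = number of edges = 1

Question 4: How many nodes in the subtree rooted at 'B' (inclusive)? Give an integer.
Answer: 2

Derivation:
Subtree rooted at B contains: B, H
Count = 2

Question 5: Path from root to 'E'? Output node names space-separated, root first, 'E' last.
Answer: D E

Derivation:
Walk down from root: D -> E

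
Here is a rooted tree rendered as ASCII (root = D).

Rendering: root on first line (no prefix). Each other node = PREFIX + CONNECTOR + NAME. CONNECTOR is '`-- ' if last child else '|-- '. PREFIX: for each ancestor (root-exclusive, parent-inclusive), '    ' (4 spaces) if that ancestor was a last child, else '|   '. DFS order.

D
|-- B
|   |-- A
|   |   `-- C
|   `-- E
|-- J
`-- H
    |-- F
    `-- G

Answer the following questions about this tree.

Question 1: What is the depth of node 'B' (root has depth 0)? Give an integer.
Answer: 1

Derivation:
Path from root to B: D -> B
Depth = number of edges = 1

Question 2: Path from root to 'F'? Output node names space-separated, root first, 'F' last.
Answer: D H F

Derivation:
Walk down from root: D -> H -> F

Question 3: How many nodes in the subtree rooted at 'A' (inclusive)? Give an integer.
Answer: 2

Derivation:
Subtree rooted at A contains: A, C
Count = 2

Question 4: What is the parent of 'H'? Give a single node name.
Scan adjacency: H appears as child of D

Answer: D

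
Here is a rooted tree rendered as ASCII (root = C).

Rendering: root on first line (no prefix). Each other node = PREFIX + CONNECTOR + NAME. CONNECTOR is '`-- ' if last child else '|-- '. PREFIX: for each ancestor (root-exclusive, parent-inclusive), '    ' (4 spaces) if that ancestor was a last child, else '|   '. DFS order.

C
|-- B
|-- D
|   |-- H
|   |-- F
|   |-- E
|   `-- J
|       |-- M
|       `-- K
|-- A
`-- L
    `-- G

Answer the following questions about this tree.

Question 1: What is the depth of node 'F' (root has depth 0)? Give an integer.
Answer: 2

Derivation:
Path from root to F: C -> D -> F
Depth = number of edges = 2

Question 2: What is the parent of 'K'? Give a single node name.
Answer: J

Derivation:
Scan adjacency: K appears as child of J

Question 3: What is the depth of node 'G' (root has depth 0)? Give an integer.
Path from root to G: C -> L -> G
Depth = number of edges = 2

Answer: 2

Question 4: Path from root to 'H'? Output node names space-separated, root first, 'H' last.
Answer: C D H

Derivation:
Walk down from root: C -> D -> H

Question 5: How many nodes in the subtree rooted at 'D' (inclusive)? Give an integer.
Subtree rooted at D contains: D, E, F, H, J, K, M
Count = 7

Answer: 7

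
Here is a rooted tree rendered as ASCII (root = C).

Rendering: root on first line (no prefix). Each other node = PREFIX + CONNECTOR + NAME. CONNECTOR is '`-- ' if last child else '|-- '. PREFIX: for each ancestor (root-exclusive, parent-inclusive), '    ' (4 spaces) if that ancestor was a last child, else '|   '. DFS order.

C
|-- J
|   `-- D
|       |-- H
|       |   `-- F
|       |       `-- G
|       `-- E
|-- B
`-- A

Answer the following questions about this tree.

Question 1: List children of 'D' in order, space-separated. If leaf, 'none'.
Answer: H E

Derivation:
Node D's children (from adjacency): H, E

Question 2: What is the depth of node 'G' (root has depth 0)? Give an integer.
Path from root to G: C -> J -> D -> H -> F -> G
Depth = number of edges = 5

Answer: 5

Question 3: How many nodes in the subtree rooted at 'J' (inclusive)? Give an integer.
Answer: 6

Derivation:
Subtree rooted at J contains: D, E, F, G, H, J
Count = 6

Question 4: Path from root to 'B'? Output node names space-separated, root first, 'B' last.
Walk down from root: C -> B

Answer: C B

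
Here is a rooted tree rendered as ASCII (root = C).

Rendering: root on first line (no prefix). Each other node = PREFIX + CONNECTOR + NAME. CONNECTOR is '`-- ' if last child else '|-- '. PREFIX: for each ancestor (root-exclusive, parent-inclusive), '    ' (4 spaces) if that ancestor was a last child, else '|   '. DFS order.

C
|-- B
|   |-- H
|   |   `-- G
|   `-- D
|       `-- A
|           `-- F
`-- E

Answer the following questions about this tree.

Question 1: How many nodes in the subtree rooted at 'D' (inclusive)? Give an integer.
Subtree rooted at D contains: A, D, F
Count = 3

Answer: 3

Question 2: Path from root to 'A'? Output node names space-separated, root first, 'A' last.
Walk down from root: C -> B -> D -> A

Answer: C B D A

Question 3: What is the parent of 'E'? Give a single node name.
Scan adjacency: E appears as child of C

Answer: C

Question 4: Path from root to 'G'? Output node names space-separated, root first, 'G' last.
Answer: C B H G

Derivation:
Walk down from root: C -> B -> H -> G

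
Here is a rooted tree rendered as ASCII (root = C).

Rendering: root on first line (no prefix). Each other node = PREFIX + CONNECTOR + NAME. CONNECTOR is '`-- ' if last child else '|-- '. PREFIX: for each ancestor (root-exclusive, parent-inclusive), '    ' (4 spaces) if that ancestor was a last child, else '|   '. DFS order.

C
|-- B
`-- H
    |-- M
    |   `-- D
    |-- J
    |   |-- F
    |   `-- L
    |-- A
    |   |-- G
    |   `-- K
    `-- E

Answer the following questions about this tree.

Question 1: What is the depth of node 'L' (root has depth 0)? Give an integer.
Answer: 3

Derivation:
Path from root to L: C -> H -> J -> L
Depth = number of edges = 3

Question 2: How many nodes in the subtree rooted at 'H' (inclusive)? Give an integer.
Subtree rooted at H contains: A, D, E, F, G, H, J, K, L, M
Count = 10

Answer: 10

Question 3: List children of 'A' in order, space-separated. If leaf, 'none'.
Node A's children (from adjacency): G, K

Answer: G K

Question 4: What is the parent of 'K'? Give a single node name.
Answer: A

Derivation:
Scan adjacency: K appears as child of A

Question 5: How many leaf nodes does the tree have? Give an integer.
Answer: 7

Derivation:
Leaves (nodes with no children): B, D, E, F, G, K, L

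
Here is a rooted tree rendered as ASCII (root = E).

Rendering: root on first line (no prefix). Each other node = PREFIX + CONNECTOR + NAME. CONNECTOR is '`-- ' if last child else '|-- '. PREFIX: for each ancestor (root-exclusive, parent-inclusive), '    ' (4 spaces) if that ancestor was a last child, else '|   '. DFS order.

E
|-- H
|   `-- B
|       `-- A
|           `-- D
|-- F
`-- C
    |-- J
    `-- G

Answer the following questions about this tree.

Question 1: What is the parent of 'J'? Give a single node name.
Answer: C

Derivation:
Scan adjacency: J appears as child of C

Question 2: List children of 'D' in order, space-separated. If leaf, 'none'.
Node D's children (from adjacency): (leaf)

Answer: none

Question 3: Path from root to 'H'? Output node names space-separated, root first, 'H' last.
Answer: E H

Derivation:
Walk down from root: E -> H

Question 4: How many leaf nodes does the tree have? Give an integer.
Answer: 4

Derivation:
Leaves (nodes with no children): D, F, G, J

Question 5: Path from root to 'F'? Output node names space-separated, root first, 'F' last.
Walk down from root: E -> F

Answer: E F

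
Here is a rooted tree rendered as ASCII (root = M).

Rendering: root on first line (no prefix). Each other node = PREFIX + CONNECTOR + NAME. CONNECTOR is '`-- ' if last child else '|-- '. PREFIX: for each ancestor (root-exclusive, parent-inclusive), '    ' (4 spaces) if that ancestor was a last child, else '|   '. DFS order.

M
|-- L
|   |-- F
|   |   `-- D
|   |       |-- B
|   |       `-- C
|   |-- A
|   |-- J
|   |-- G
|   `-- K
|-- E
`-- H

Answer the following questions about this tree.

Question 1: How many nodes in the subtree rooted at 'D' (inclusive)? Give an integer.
Subtree rooted at D contains: B, C, D
Count = 3

Answer: 3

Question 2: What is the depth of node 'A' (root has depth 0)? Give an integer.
Path from root to A: M -> L -> A
Depth = number of edges = 2

Answer: 2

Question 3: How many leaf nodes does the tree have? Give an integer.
Answer: 8

Derivation:
Leaves (nodes with no children): A, B, C, E, G, H, J, K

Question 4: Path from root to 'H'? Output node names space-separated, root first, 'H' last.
Answer: M H

Derivation:
Walk down from root: M -> H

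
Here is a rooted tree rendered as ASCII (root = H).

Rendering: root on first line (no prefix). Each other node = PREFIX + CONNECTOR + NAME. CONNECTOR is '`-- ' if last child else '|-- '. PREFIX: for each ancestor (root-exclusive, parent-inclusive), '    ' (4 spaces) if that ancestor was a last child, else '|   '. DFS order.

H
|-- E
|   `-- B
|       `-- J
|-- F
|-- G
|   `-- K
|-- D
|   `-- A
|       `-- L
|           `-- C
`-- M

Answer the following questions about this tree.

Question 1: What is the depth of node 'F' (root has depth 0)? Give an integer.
Answer: 1

Derivation:
Path from root to F: H -> F
Depth = number of edges = 1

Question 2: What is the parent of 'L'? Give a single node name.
Scan adjacency: L appears as child of A

Answer: A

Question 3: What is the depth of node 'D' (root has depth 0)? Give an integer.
Path from root to D: H -> D
Depth = number of edges = 1

Answer: 1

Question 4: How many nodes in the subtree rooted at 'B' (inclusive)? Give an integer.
Answer: 2

Derivation:
Subtree rooted at B contains: B, J
Count = 2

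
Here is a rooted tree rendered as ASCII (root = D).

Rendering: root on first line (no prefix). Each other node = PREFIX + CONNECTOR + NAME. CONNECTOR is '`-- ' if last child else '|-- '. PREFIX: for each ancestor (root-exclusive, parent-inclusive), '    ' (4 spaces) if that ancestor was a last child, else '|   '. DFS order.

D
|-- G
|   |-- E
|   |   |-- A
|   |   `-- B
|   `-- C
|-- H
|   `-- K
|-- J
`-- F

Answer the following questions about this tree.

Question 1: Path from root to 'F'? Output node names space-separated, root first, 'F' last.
Walk down from root: D -> F

Answer: D F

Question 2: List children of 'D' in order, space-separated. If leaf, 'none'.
Node D's children (from adjacency): G, H, J, F

Answer: G H J F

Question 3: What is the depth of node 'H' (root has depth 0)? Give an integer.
Answer: 1

Derivation:
Path from root to H: D -> H
Depth = number of edges = 1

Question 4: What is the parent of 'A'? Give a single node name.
Scan adjacency: A appears as child of E

Answer: E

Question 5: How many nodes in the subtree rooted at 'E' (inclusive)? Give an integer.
Subtree rooted at E contains: A, B, E
Count = 3

Answer: 3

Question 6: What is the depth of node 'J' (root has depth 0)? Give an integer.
Path from root to J: D -> J
Depth = number of edges = 1

Answer: 1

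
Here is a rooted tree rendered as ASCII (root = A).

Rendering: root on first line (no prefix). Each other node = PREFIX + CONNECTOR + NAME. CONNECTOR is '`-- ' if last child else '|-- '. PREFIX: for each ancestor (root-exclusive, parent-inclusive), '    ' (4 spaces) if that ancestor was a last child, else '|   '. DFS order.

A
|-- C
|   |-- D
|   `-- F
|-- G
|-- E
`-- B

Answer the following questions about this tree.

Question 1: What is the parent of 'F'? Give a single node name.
Scan adjacency: F appears as child of C

Answer: C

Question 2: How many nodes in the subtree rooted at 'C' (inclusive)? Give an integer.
Subtree rooted at C contains: C, D, F
Count = 3

Answer: 3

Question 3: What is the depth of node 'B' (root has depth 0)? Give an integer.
Path from root to B: A -> B
Depth = number of edges = 1

Answer: 1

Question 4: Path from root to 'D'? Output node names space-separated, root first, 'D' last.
Answer: A C D

Derivation:
Walk down from root: A -> C -> D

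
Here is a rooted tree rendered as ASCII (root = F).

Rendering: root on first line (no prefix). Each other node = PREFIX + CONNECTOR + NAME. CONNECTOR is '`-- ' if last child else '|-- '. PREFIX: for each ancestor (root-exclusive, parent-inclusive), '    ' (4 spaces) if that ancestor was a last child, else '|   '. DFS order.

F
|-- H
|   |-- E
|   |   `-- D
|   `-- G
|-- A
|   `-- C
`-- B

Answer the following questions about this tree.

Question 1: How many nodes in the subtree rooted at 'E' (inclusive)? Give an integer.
Answer: 2

Derivation:
Subtree rooted at E contains: D, E
Count = 2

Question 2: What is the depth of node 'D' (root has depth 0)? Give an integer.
Path from root to D: F -> H -> E -> D
Depth = number of edges = 3

Answer: 3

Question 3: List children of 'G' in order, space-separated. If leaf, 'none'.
Answer: none

Derivation:
Node G's children (from adjacency): (leaf)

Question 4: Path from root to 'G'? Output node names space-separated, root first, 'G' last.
Walk down from root: F -> H -> G

Answer: F H G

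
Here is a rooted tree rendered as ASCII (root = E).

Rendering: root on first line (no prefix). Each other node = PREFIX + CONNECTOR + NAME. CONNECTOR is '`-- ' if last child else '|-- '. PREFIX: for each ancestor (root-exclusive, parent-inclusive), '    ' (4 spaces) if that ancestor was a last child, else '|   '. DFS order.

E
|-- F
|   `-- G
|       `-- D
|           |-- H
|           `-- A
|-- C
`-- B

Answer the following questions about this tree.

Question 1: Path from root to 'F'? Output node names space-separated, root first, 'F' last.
Answer: E F

Derivation:
Walk down from root: E -> F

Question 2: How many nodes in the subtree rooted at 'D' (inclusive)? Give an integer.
Subtree rooted at D contains: A, D, H
Count = 3

Answer: 3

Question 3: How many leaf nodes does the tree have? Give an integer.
Leaves (nodes with no children): A, B, C, H

Answer: 4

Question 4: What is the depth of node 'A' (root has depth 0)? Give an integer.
Path from root to A: E -> F -> G -> D -> A
Depth = number of edges = 4

Answer: 4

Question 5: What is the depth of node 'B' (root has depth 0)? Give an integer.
Answer: 1

Derivation:
Path from root to B: E -> B
Depth = number of edges = 1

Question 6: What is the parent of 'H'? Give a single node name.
Answer: D

Derivation:
Scan adjacency: H appears as child of D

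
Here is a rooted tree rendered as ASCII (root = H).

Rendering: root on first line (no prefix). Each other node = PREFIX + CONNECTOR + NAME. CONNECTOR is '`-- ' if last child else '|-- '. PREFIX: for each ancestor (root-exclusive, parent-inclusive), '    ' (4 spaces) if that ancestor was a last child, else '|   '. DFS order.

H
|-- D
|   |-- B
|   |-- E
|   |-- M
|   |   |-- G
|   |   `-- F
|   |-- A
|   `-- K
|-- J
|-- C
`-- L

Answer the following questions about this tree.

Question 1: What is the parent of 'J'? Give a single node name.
Answer: H

Derivation:
Scan adjacency: J appears as child of H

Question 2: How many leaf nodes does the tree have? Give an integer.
Leaves (nodes with no children): A, B, C, E, F, G, J, K, L

Answer: 9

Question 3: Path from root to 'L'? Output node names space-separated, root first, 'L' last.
Answer: H L

Derivation:
Walk down from root: H -> L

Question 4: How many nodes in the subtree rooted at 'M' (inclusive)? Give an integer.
Answer: 3

Derivation:
Subtree rooted at M contains: F, G, M
Count = 3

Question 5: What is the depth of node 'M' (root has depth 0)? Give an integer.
Path from root to M: H -> D -> M
Depth = number of edges = 2

Answer: 2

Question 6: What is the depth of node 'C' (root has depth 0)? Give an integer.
Path from root to C: H -> C
Depth = number of edges = 1

Answer: 1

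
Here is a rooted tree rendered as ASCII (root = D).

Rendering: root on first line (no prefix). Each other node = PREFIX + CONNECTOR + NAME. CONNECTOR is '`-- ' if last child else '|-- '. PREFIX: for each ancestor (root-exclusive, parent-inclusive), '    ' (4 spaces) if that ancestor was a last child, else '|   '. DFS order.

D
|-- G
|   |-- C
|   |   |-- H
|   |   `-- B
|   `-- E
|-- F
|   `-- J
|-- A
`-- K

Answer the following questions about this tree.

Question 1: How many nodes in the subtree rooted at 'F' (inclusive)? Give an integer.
Subtree rooted at F contains: F, J
Count = 2

Answer: 2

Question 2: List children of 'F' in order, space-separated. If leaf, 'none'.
Node F's children (from adjacency): J

Answer: J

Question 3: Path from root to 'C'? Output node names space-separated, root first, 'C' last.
Walk down from root: D -> G -> C

Answer: D G C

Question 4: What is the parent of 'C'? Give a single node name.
Answer: G

Derivation:
Scan adjacency: C appears as child of G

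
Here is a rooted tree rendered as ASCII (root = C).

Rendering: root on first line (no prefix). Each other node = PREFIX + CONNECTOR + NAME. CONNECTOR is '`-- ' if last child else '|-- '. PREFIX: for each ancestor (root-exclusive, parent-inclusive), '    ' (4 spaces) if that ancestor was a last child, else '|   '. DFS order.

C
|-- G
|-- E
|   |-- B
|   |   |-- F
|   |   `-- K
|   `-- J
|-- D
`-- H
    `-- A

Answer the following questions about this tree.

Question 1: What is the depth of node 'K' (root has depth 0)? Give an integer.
Answer: 3

Derivation:
Path from root to K: C -> E -> B -> K
Depth = number of edges = 3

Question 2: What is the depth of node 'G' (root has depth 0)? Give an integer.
Answer: 1

Derivation:
Path from root to G: C -> G
Depth = number of edges = 1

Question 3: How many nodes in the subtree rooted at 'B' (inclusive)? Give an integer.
Subtree rooted at B contains: B, F, K
Count = 3

Answer: 3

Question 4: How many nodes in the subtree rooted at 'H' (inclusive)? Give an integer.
Subtree rooted at H contains: A, H
Count = 2

Answer: 2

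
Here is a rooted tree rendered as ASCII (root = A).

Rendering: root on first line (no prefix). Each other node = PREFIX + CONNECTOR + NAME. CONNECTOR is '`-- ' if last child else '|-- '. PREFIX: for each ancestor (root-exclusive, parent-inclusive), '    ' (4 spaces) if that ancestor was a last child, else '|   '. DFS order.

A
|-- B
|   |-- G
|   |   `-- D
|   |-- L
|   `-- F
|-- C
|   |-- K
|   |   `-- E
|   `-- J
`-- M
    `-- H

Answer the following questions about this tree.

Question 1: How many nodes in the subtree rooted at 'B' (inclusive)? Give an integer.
Answer: 5

Derivation:
Subtree rooted at B contains: B, D, F, G, L
Count = 5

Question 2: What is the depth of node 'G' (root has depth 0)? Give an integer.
Answer: 2

Derivation:
Path from root to G: A -> B -> G
Depth = number of edges = 2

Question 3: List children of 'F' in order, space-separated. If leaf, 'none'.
Answer: none

Derivation:
Node F's children (from adjacency): (leaf)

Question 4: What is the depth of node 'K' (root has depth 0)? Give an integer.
Answer: 2

Derivation:
Path from root to K: A -> C -> K
Depth = number of edges = 2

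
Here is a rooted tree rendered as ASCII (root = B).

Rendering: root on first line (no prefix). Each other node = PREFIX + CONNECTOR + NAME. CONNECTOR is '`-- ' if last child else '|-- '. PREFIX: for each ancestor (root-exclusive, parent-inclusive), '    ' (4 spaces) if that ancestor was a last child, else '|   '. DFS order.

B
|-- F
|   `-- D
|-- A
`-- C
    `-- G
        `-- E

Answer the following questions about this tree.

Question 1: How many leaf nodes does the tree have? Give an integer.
Answer: 3

Derivation:
Leaves (nodes with no children): A, D, E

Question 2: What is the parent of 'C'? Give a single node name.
Scan adjacency: C appears as child of B

Answer: B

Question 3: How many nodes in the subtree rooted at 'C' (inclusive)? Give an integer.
Subtree rooted at C contains: C, E, G
Count = 3

Answer: 3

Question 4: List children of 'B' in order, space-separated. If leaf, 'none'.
Node B's children (from adjacency): F, A, C

Answer: F A C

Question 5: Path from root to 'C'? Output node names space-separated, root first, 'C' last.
Answer: B C

Derivation:
Walk down from root: B -> C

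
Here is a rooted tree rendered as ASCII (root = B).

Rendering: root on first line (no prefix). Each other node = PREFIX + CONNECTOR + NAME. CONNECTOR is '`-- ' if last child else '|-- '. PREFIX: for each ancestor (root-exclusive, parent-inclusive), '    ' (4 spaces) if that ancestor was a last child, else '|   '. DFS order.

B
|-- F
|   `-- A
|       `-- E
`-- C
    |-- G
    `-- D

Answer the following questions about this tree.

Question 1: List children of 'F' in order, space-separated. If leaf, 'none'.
Node F's children (from adjacency): A

Answer: A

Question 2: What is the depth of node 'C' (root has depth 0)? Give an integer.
Path from root to C: B -> C
Depth = number of edges = 1

Answer: 1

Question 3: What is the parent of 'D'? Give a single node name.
Scan adjacency: D appears as child of C

Answer: C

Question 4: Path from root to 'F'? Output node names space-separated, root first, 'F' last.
Answer: B F

Derivation:
Walk down from root: B -> F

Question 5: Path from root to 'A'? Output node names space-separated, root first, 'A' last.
Walk down from root: B -> F -> A

Answer: B F A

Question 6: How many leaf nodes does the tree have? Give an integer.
Answer: 3

Derivation:
Leaves (nodes with no children): D, E, G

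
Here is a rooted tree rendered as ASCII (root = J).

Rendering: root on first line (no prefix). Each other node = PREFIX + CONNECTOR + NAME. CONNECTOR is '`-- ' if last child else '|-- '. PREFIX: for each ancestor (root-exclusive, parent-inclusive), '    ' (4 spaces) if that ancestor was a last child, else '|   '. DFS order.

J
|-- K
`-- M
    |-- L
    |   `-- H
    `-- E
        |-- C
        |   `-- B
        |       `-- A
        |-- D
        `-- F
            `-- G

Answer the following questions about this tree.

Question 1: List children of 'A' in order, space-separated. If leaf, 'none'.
Answer: none

Derivation:
Node A's children (from adjacency): (leaf)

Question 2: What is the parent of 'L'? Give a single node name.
Answer: M

Derivation:
Scan adjacency: L appears as child of M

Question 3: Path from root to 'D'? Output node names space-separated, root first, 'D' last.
Walk down from root: J -> M -> E -> D

Answer: J M E D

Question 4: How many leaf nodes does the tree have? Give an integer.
Answer: 5

Derivation:
Leaves (nodes with no children): A, D, G, H, K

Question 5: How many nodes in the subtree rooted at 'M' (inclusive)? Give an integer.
Subtree rooted at M contains: A, B, C, D, E, F, G, H, L, M
Count = 10

Answer: 10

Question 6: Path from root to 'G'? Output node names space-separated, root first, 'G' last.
Walk down from root: J -> M -> E -> F -> G

Answer: J M E F G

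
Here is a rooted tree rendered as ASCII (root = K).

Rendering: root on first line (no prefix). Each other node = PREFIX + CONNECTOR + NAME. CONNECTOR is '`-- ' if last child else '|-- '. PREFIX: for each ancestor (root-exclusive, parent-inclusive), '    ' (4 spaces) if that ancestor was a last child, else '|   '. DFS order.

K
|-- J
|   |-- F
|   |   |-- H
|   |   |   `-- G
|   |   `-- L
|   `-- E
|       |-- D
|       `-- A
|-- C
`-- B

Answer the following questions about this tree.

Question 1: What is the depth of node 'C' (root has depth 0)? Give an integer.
Path from root to C: K -> C
Depth = number of edges = 1

Answer: 1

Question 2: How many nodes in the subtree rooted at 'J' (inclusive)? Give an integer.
Answer: 8

Derivation:
Subtree rooted at J contains: A, D, E, F, G, H, J, L
Count = 8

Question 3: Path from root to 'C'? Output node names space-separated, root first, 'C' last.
Walk down from root: K -> C

Answer: K C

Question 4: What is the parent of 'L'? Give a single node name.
Answer: F

Derivation:
Scan adjacency: L appears as child of F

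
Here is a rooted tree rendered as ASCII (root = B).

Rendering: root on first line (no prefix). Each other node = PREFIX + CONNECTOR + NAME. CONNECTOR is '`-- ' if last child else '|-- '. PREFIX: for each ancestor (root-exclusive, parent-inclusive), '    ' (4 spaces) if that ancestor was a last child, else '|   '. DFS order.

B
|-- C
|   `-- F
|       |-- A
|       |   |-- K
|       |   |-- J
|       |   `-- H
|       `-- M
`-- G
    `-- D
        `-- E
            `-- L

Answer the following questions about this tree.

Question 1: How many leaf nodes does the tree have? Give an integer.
Leaves (nodes with no children): H, J, K, L, M

Answer: 5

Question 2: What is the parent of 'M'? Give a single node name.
Answer: F

Derivation:
Scan adjacency: M appears as child of F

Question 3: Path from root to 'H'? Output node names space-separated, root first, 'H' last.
Walk down from root: B -> C -> F -> A -> H

Answer: B C F A H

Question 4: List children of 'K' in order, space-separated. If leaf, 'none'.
Node K's children (from adjacency): (leaf)

Answer: none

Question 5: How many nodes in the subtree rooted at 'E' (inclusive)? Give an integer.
Subtree rooted at E contains: E, L
Count = 2

Answer: 2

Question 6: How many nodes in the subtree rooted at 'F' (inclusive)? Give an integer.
Answer: 6

Derivation:
Subtree rooted at F contains: A, F, H, J, K, M
Count = 6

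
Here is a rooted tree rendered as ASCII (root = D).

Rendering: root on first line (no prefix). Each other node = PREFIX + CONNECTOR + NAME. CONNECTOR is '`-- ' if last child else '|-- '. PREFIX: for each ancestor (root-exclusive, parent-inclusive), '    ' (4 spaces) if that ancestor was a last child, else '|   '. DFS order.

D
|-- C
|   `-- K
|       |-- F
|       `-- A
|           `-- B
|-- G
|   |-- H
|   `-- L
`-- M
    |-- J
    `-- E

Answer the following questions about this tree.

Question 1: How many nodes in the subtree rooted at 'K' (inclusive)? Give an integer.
Subtree rooted at K contains: A, B, F, K
Count = 4

Answer: 4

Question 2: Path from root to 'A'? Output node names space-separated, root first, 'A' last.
Answer: D C K A

Derivation:
Walk down from root: D -> C -> K -> A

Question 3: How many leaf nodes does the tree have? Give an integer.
Leaves (nodes with no children): B, E, F, H, J, L

Answer: 6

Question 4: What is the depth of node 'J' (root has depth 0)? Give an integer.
Answer: 2

Derivation:
Path from root to J: D -> M -> J
Depth = number of edges = 2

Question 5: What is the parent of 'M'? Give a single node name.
Answer: D

Derivation:
Scan adjacency: M appears as child of D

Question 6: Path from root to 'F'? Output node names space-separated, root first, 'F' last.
Walk down from root: D -> C -> K -> F

Answer: D C K F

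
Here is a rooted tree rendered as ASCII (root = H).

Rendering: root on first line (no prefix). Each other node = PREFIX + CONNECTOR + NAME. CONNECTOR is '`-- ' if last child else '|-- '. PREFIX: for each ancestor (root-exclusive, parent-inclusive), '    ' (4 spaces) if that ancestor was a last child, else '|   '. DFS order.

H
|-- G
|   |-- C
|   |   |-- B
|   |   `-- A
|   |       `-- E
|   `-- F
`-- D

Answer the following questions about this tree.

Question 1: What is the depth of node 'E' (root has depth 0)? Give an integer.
Path from root to E: H -> G -> C -> A -> E
Depth = number of edges = 4

Answer: 4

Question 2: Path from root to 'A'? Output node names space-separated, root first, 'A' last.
Walk down from root: H -> G -> C -> A

Answer: H G C A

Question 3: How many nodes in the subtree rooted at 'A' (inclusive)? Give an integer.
Answer: 2

Derivation:
Subtree rooted at A contains: A, E
Count = 2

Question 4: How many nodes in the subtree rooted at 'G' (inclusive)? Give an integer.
Subtree rooted at G contains: A, B, C, E, F, G
Count = 6

Answer: 6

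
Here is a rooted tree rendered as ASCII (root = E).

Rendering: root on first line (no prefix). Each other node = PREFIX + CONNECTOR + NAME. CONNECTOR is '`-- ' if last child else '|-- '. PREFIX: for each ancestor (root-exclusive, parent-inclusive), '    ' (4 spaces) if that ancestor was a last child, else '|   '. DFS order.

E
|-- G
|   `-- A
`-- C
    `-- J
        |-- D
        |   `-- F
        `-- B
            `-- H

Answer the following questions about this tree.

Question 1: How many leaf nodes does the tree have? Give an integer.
Answer: 3

Derivation:
Leaves (nodes with no children): A, F, H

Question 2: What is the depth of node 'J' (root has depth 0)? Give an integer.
Answer: 2

Derivation:
Path from root to J: E -> C -> J
Depth = number of edges = 2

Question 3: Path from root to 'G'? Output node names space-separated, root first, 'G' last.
Walk down from root: E -> G

Answer: E G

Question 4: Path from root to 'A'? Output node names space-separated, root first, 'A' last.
Answer: E G A

Derivation:
Walk down from root: E -> G -> A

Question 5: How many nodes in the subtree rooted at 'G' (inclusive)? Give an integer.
Subtree rooted at G contains: A, G
Count = 2

Answer: 2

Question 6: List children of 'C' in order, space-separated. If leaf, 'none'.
Answer: J

Derivation:
Node C's children (from adjacency): J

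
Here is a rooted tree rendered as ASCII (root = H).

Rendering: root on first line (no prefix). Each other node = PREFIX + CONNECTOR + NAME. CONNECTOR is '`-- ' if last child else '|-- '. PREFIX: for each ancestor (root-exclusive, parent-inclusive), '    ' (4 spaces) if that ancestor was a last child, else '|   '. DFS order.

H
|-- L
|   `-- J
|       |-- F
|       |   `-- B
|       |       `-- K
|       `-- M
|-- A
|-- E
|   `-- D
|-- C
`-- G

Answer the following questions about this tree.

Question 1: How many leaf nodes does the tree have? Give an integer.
Answer: 6

Derivation:
Leaves (nodes with no children): A, C, D, G, K, M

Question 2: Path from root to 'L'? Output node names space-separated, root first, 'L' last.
Answer: H L

Derivation:
Walk down from root: H -> L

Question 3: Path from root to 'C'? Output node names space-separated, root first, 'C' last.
Answer: H C

Derivation:
Walk down from root: H -> C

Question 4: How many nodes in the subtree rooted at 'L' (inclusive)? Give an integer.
Subtree rooted at L contains: B, F, J, K, L, M
Count = 6

Answer: 6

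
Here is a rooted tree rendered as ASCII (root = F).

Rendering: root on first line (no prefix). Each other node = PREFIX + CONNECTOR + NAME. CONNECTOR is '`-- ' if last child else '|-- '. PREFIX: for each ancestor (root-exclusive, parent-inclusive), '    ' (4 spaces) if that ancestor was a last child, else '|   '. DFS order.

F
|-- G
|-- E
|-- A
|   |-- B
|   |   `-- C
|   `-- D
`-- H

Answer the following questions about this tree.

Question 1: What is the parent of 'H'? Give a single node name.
Answer: F

Derivation:
Scan adjacency: H appears as child of F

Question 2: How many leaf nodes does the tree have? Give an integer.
Answer: 5

Derivation:
Leaves (nodes with no children): C, D, E, G, H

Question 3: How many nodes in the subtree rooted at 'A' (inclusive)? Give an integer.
Answer: 4

Derivation:
Subtree rooted at A contains: A, B, C, D
Count = 4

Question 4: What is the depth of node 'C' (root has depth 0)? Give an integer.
Answer: 3

Derivation:
Path from root to C: F -> A -> B -> C
Depth = number of edges = 3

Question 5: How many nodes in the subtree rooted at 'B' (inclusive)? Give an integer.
Answer: 2

Derivation:
Subtree rooted at B contains: B, C
Count = 2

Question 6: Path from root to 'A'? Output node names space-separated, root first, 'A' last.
Answer: F A

Derivation:
Walk down from root: F -> A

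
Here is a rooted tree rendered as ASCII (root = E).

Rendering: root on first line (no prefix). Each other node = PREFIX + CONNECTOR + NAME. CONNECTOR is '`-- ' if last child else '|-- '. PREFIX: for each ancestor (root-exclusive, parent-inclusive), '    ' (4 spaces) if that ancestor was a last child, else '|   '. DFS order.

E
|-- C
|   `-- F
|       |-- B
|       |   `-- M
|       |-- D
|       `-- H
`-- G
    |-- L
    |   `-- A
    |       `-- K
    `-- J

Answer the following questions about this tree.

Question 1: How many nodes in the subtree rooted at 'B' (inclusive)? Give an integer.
Subtree rooted at B contains: B, M
Count = 2

Answer: 2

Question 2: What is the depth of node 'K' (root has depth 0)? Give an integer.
Path from root to K: E -> G -> L -> A -> K
Depth = number of edges = 4

Answer: 4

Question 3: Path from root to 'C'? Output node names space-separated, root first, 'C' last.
Answer: E C

Derivation:
Walk down from root: E -> C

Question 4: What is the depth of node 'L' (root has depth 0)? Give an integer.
Answer: 2

Derivation:
Path from root to L: E -> G -> L
Depth = number of edges = 2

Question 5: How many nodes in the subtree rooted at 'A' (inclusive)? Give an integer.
Subtree rooted at A contains: A, K
Count = 2

Answer: 2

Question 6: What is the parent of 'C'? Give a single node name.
Scan adjacency: C appears as child of E

Answer: E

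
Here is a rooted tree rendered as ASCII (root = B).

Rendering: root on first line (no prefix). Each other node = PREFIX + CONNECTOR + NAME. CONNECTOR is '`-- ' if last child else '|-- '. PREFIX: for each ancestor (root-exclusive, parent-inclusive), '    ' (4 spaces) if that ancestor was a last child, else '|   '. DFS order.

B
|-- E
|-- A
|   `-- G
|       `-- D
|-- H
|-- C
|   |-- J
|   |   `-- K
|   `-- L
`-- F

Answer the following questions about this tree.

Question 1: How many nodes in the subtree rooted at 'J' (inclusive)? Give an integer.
Answer: 2

Derivation:
Subtree rooted at J contains: J, K
Count = 2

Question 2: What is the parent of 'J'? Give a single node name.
Scan adjacency: J appears as child of C

Answer: C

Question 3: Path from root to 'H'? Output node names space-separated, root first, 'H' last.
Answer: B H

Derivation:
Walk down from root: B -> H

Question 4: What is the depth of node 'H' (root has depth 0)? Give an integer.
Path from root to H: B -> H
Depth = number of edges = 1

Answer: 1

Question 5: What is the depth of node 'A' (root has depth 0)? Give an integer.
Path from root to A: B -> A
Depth = number of edges = 1

Answer: 1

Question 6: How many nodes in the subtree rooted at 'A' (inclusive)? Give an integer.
Answer: 3

Derivation:
Subtree rooted at A contains: A, D, G
Count = 3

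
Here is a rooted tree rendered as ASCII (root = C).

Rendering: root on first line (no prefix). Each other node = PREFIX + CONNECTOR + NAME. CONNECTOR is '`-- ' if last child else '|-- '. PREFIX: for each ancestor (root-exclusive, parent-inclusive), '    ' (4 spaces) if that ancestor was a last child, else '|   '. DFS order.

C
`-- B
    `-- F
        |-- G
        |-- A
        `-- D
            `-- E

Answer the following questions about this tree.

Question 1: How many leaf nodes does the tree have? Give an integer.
Leaves (nodes with no children): A, E, G

Answer: 3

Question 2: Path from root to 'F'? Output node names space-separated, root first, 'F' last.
Answer: C B F

Derivation:
Walk down from root: C -> B -> F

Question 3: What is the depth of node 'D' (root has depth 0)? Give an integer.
Path from root to D: C -> B -> F -> D
Depth = number of edges = 3

Answer: 3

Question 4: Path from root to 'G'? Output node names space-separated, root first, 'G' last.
Answer: C B F G

Derivation:
Walk down from root: C -> B -> F -> G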